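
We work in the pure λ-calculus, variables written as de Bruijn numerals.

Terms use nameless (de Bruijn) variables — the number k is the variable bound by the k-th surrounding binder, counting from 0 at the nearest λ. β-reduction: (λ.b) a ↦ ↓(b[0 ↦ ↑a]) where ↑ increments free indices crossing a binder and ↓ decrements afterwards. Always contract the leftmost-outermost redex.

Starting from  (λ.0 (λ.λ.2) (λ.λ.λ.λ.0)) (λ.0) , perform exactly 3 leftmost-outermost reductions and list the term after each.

  start: (λ.0 (λ.λ.2) (λ.λ.λ.λ.0)) (λ.0)
  →1  (λ.0) (λ.λ.λ.0) (λ.λ.λ.λ.0)
  →2  (λ.λ.λ.0) (λ.λ.λ.λ.0)
  →3  λ.λ.0

Answer: after 3 steps: λ.λ.0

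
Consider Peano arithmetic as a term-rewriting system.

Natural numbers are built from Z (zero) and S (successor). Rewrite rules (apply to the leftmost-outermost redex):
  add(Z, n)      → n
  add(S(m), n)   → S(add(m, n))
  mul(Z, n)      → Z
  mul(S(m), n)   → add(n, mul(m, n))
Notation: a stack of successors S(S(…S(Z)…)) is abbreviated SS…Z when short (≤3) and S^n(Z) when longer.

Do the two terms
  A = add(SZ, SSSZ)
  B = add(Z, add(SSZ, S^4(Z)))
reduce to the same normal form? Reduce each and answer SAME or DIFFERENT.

Answer: DIFFERENT — A ⇓ S^4(Z), B ⇓ S^6(Z)

Derivation:
Term A:
  start: add(SZ, SSSZ)
  step 1: S(add(Z, SSSZ))
  step 2: S^4(Z)

Term B:
  start: add(Z, add(SSZ, S^4(Z)))
  step 1: add(SSZ, S^4(Z))
  step 2: S(add(SZ, S^4(Z)))
  step 3: S(S(add(Z, S^4(Z))))
  step 4: S^6(Z)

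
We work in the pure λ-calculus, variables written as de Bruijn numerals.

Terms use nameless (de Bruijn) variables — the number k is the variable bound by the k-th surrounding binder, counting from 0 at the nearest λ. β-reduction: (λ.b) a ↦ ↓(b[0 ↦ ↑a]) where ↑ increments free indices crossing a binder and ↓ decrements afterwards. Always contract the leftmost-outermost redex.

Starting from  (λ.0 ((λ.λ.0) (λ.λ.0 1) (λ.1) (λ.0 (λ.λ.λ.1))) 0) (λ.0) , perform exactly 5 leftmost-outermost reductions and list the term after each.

  start: (λ.0 ((λ.λ.0) (λ.λ.0 1) (λ.1) (λ.0 (λ.λ.λ.1))) 0) (λ.0)
  step 1: (λ.0) ((λ.λ.0) (λ.λ.0 1) (λ.λ.0) (λ.0 (λ.λ.λ.1))) (λ.0)
  step 2: (λ.λ.0) (λ.λ.0 1) (λ.λ.0) (λ.0 (λ.λ.λ.1)) (λ.0)
  step 3: (λ.0) (λ.λ.0) (λ.0 (λ.λ.λ.1)) (λ.0)
  step 4: (λ.λ.0) (λ.0 (λ.λ.λ.1)) (λ.0)
  step 5: (λ.0) (λ.0)

Answer: after 5 steps: (λ.0) (λ.0)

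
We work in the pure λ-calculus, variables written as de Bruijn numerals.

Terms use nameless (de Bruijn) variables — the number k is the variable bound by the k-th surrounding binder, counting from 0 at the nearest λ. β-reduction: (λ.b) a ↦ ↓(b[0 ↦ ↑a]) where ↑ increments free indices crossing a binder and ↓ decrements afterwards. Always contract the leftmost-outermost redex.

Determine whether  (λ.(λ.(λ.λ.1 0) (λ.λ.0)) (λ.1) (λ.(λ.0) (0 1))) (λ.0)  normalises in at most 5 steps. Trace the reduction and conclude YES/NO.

  start: (λ.(λ.(λ.λ.1 0) (λ.λ.0)) (λ.1) (λ.(λ.0) (0 1))) (λ.0)
  step 1: (λ.(λ.λ.1 0) (λ.λ.0)) (λ.λ.0) (λ.(λ.0) (0 (λ.0)))
  step 2: (λ.λ.1 0) (λ.λ.0) (λ.(λ.0) (0 (λ.0)))
  step 3: (λ.(λ.λ.0) 0) (λ.(λ.0) (0 (λ.0)))
  step 4: (λ.λ.0) (λ.(λ.0) (0 (λ.0)))
  step 5: λ.0

Answer: YES — reaches normal form λ.0 in 5 ≤ 5 steps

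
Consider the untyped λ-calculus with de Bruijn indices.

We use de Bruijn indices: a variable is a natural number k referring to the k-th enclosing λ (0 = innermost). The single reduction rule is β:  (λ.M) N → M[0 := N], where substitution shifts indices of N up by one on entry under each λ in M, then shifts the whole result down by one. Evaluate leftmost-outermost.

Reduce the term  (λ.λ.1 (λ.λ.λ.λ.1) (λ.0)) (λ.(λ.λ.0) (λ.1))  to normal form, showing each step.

  start: (λ.λ.1 (λ.λ.λ.λ.1) (λ.0)) (λ.(λ.λ.0) (λ.1))
  [1] λ.(λ.(λ.λ.0) (λ.1)) (λ.λ.λ.λ.1) (λ.0)
  [2] λ.(λ.λ.0) (λ.λ.λ.λ.λ.1) (λ.0)
  [3] λ.(λ.0) (λ.0)
  [4] λ.λ.0

Answer: normal form = λ.λ.0  (in 4 steps)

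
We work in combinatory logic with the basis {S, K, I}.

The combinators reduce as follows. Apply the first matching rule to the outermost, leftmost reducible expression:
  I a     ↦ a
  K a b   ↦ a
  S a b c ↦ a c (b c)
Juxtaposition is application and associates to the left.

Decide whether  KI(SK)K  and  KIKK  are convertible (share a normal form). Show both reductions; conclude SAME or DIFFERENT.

Term A:
  start: KI(SK)K
  [1] IK
  [2] K

Term B:
  start: KIKK
  [1] IK
  [2] K

Answer: SAME — A ⇓ K, B ⇓ K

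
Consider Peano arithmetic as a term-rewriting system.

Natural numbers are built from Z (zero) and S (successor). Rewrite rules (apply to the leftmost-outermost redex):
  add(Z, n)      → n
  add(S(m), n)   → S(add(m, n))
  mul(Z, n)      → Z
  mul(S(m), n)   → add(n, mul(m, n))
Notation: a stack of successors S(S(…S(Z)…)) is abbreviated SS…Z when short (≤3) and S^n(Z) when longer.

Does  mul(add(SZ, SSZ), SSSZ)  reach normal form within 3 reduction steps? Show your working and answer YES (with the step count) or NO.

  start: mul(add(SZ, SSZ), SSSZ)
  [1] mul(S(add(Z, SSZ)), SSSZ)
  [2] add(SSSZ, mul(add(Z, SSZ), SSSZ))
  [3] S(add(SSZ, mul(add(Z, SSZ), SSSZ)))

Answer: NO — after 3 steps the term is S(add(SSZ, mul(add(Z, SSZ), SSSZ))), not yet normal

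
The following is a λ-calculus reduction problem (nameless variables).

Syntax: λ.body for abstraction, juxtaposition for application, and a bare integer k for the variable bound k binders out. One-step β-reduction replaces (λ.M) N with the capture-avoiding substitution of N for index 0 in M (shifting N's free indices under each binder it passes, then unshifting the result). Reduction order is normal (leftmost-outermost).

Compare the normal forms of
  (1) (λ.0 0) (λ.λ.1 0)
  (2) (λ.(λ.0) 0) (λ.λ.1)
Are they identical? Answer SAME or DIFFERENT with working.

Answer: DIFFERENT — A ⇓ λ.λ.1 0, B ⇓ λ.λ.1

Working:
Term A:
  start: (λ.0 0) (λ.λ.1 0)
  [1] (λ.λ.1 0) (λ.λ.1 0)
  [2] λ.(λ.λ.1 0) 0
  [3] λ.λ.1 0

Term B:
  start: (λ.(λ.0) 0) (λ.λ.1)
  [1] (λ.0) (λ.λ.1)
  [2] λ.λ.1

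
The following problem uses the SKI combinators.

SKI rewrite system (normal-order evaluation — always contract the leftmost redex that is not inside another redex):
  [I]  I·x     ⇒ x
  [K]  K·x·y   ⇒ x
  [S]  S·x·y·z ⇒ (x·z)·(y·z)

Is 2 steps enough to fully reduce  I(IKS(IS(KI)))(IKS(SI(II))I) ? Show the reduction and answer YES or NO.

Answer: NO — after 2 steps the term is KS(IS(KI))(IKS(SI(II))I), not yet normal

Working:
  start: I(IKS(IS(KI)))(IKS(SI(II))I)
  [1] IKS(IS(KI))(IKS(SI(II))I)
  [2] KS(IS(KI))(IKS(SI(II))I)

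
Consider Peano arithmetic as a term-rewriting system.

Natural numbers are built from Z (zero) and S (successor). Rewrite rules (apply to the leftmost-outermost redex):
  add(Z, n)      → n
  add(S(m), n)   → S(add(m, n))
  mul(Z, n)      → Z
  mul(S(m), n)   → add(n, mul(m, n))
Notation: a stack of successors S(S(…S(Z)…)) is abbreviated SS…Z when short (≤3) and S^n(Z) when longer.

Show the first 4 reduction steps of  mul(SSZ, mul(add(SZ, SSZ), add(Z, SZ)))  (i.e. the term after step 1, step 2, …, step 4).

Answer: after 4 steps: add(add(SZ, mul(add(Z, SSZ), add(Z, SZ))), mul(SZ, mul(add(SZ, SSZ), add(Z, SZ))))

Working:
  start: mul(SSZ, mul(add(SZ, SSZ), add(Z, SZ)))
  →1  add(mul(add(SZ, SSZ), add(Z, SZ)), mul(SZ, mul(add(SZ, SSZ), add(Z, SZ))))
  →2  add(mul(S(add(Z, SSZ)), add(Z, SZ)), mul(SZ, mul(add(SZ, SSZ), add(Z, SZ))))
  →3  add(add(add(Z, SZ), mul(add(Z, SSZ), add(Z, SZ))), mul(SZ, mul(add(SZ, SSZ), add(Z, SZ))))
  →4  add(add(SZ, mul(add(Z, SSZ), add(Z, SZ))), mul(SZ, mul(add(SZ, SSZ), add(Z, SZ))))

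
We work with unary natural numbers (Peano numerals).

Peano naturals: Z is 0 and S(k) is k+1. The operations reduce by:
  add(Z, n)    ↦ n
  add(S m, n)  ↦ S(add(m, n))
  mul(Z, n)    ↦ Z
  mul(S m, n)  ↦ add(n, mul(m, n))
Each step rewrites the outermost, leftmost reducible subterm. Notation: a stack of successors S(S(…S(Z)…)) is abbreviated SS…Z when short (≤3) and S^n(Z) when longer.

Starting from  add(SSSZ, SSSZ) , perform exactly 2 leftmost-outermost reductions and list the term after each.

  start: add(SSSZ, SSSZ)
  →1  S(add(SSZ, SSSZ))
  →2  S(S(add(SZ, SSSZ)))

Answer: after 2 steps: S(S(add(SZ, SSSZ)))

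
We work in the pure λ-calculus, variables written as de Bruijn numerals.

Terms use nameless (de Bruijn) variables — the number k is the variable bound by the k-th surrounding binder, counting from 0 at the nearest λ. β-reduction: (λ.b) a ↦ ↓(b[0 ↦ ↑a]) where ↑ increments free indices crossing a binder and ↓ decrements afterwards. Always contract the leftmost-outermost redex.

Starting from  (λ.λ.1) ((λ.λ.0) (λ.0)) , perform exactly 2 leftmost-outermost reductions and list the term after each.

  start: (λ.λ.1) ((λ.λ.0) (λ.0))
  →1  λ.(λ.λ.0) (λ.0)
  →2  λ.λ.0

Answer: after 2 steps: λ.λ.0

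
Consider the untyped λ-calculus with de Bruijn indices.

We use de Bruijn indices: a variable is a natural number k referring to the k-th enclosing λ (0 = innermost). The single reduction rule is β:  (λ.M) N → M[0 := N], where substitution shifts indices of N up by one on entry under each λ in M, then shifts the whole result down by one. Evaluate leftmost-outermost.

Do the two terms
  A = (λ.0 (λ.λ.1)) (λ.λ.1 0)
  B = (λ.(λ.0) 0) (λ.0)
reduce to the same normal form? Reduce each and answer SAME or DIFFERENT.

Term A:
  start: (λ.0 (λ.λ.1)) (λ.λ.1 0)
  →1  (λ.λ.1 0) (λ.λ.1)
  →2  λ.(λ.λ.1) 0
  →3  λ.λ.1

Term B:
  start: (λ.(λ.0) 0) (λ.0)
  →1  (λ.0) (λ.0)
  →2  λ.0

Answer: DIFFERENT — A ⇓ λ.λ.1, B ⇓ λ.0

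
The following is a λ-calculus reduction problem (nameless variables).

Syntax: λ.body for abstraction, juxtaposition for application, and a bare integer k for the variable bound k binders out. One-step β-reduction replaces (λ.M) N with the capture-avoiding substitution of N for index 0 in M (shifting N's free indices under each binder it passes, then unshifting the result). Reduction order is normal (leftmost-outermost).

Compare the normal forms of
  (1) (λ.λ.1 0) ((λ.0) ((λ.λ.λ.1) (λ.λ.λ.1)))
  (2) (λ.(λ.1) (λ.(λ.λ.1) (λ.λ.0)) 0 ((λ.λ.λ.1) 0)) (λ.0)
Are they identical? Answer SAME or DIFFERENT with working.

Answer: SAME — A ⇓ λ.λ.1, B ⇓ λ.λ.1

Derivation:
Term A:
  start: (λ.λ.1 0) ((λ.0) ((λ.λ.λ.1) (λ.λ.λ.1)))
  →1  λ.(λ.0) ((λ.λ.λ.1) (λ.λ.λ.1)) 0
  →2  λ.(λ.λ.λ.1) (λ.λ.λ.1) 0
  →3  λ.(λ.λ.1) 0
  →4  λ.λ.1

Term B:
  start: (λ.(λ.1) (λ.(λ.λ.1) (λ.λ.0)) 0 ((λ.λ.λ.1) 0)) (λ.0)
  →1  (λ.λ.0) (λ.(λ.λ.1) (λ.λ.0)) (λ.0) ((λ.λ.λ.1) (λ.0))
  →2  (λ.0) (λ.0) ((λ.λ.λ.1) (λ.0))
  →3  (λ.0) ((λ.λ.λ.1) (λ.0))
  →4  (λ.λ.λ.1) (λ.0)
  →5  λ.λ.1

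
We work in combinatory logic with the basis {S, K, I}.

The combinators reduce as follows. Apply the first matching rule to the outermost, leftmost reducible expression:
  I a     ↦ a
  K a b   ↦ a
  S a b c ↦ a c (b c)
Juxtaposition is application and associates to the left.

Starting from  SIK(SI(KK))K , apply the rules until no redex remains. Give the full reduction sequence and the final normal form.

  start: SIK(SI(KK))K
  [1] I(SI(KK))(K(SI(KK)))K
  [2] SI(KK)(K(SI(KK)))K
  [3] I(K(SI(KK)))(KK(K(SI(KK))))K
  [4] K(SI(KK))(KK(K(SI(KK))))K
  [5] SI(KK)K
  [6] IK(KKK)
  [7] K(KKK)
  [8] KK

Answer: normal form = KK  (in 8 steps)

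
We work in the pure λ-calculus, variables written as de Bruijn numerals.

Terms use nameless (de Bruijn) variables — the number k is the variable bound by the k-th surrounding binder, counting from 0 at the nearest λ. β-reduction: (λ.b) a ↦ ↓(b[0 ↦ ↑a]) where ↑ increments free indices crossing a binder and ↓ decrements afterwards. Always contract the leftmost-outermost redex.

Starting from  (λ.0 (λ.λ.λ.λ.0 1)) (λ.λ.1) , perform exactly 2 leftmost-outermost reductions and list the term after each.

Answer: after 2 steps: λ.λ.λ.λ.λ.0 1

Working:
  start: (λ.0 (λ.λ.λ.λ.0 1)) (λ.λ.1)
  step 1: (λ.λ.1) (λ.λ.λ.λ.0 1)
  step 2: λ.λ.λ.λ.λ.0 1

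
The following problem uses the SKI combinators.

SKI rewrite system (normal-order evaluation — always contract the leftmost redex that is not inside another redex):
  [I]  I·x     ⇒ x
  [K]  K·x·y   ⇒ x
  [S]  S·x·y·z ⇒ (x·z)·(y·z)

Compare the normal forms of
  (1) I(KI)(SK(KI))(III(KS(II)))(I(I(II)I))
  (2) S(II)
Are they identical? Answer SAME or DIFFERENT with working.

Term A:
  start: I(KI)(SK(KI))(III(KS(II)))(I(I(II)I))
  step 1: KI(SK(KI))(III(KS(II)))(I(I(II)I))
  step 2: I(III(KS(II)))(I(I(II)I))
  step 3: III(KS(II))(I(I(II)I))
  step 4: II(KS(II))(I(I(II)I))
  step 5: I(KS(II))(I(I(II)I))
  step 6: KS(II)(I(I(II)I))
  step 7: S(I(I(II)I))
  step 8: S(I(II)I)
  step 9: S(III)
  step 10: S(II)
  step 11: SI

Term B:
  start: S(II)
  step 1: SI

Answer: SAME — A ⇓ SI, B ⇓ SI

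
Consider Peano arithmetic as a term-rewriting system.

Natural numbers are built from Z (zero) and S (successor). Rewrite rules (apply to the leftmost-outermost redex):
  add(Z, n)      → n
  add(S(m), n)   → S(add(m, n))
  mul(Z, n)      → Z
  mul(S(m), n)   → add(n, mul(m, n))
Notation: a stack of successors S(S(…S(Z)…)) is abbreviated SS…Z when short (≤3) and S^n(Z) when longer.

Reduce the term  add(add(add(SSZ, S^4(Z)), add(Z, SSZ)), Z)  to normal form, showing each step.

  start: add(add(add(SSZ, S^4(Z)), add(Z, SSZ)), Z)
  →1  add(add(S(add(SZ, S^4(Z))), add(Z, SSZ)), Z)
  →2  add(S(add(add(SZ, S^4(Z)), add(Z, SSZ))), Z)
  →3  S(add(add(add(SZ, S^4(Z)), add(Z, SSZ)), Z))
  →4  S(add(add(S(add(Z, S^4(Z))), add(Z, SSZ)), Z))
  →5  S(add(S(add(add(Z, S^4(Z)), add(Z, SSZ))), Z))
  →6  S(S(add(add(add(Z, S^4(Z)), add(Z, SSZ)), Z)))
  →7  S(S(add(add(S^4(Z), add(Z, SSZ)), Z)))
  →8  S(S(add(S(add(SSSZ, add(Z, SSZ))), Z)))
  →9  S(S(S(add(add(SSSZ, add(Z, SSZ)), Z))))
  →10  S(S(S(add(S(add(SSZ, add(Z, SSZ))), Z))))
  →11  S(S(S(S(add(add(SSZ, add(Z, SSZ)), Z)))))
  →12  S(S(S(S(add(S(add(SZ, add(Z, SSZ))), Z)))))
  →13  S(S(S(S(S(add(add(SZ, add(Z, SSZ)), Z))))))
  →14  S(S(S(S(S(add(S(add(Z, add(Z, SSZ))), Z))))))
  →15  S(S(S(S(S(S(add(add(Z, add(Z, SSZ)), Z)))))))
  →16  S(S(S(S(S(S(add(add(Z, SSZ), Z)))))))
  →17  S(S(S(S(S(S(add(SSZ, Z)))))))
  →18  S(S(S(S(S(S(S(add(SZ, Z))))))))
  →19  S(S(S(S(S(S(S(S(add(Z, Z)))))))))
  →20  S^8(Z)

Answer: normal form = S^8(Z)  (in 20 steps)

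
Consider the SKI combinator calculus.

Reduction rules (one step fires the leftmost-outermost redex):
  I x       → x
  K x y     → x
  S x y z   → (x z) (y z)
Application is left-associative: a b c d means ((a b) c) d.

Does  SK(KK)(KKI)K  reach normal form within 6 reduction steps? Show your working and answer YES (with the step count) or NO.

  start: SK(KK)(KKI)K
  →1  K(KKI)(KK(KKI))K
  →2  KKIK
  →3  KK

Answer: YES — reaches normal form KK in 3 ≤ 6 steps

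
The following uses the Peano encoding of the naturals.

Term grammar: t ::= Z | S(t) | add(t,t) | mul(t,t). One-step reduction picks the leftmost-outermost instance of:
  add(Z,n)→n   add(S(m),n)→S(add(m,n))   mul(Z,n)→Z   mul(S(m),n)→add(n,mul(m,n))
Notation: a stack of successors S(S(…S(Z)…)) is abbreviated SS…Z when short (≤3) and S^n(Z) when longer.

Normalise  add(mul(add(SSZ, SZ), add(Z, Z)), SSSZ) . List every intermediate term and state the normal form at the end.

Answer: normal form = SSSZ  (in 14 steps)

Working:
  start: add(mul(add(SSZ, SZ), add(Z, Z)), SSSZ)
  →1  add(mul(S(add(SZ, SZ)), add(Z, Z)), SSSZ)
  →2  add(add(add(Z, Z), mul(add(SZ, SZ), add(Z, Z))), SSSZ)
  →3  add(add(Z, mul(add(SZ, SZ), add(Z, Z))), SSSZ)
  →4  add(mul(add(SZ, SZ), add(Z, Z)), SSSZ)
  →5  add(mul(S(add(Z, SZ)), add(Z, Z)), SSSZ)
  →6  add(add(add(Z, Z), mul(add(Z, SZ), add(Z, Z))), SSSZ)
  →7  add(add(Z, mul(add(Z, SZ), add(Z, Z))), SSSZ)
  →8  add(mul(add(Z, SZ), add(Z, Z)), SSSZ)
  →9  add(mul(SZ, add(Z, Z)), SSSZ)
  →10  add(add(add(Z, Z), mul(Z, add(Z, Z))), SSSZ)
  →11  add(add(Z, mul(Z, add(Z, Z))), SSSZ)
  →12  add(mul(Z, add(Z, Z)), SSSZ)
  →13  add(Z, SSSZ)
  →14  SSSZ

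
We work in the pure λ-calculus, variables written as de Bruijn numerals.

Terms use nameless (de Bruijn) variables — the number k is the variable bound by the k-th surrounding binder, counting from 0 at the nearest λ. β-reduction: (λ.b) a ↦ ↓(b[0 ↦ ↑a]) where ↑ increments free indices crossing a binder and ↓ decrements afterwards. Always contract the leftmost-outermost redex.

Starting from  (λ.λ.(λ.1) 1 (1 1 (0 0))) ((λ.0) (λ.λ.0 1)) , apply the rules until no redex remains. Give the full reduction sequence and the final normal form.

Answer: normal form = λ.0 (0 0 (λ.λ.0 1))  (in 6 steps)

Working:
  start: (λ.λ.(λ.1) 1 (1 1 (0 0))) ((λ.0) (λ.λ.0 1))
  step 1: λ.(λ.1) ((λ.0) (λ.λ.0 1)) ((λ.0) (λ.λ.0 1) ((λ.0) (λ.λ.0 1)) (0 0))
  step 2: λ.0 ((λ.0) (λ.λ.0 1) ((λ.0) (λ.λ.0 1)) (0 0))
  step 3: λ.0 ((λ.λ.0 1) ((λ.0) (λ.λ.0 1)) (0 0))
  step 4: λ.0 ((λ.0 ((λ.0) (λ.λ.0 1))) (0 0))
  step 5: λ.0 (0 0 ((λ.0) (λ.λ.0 1)))
  step 6: λ.0 (0 0 (λ.λ.0 1))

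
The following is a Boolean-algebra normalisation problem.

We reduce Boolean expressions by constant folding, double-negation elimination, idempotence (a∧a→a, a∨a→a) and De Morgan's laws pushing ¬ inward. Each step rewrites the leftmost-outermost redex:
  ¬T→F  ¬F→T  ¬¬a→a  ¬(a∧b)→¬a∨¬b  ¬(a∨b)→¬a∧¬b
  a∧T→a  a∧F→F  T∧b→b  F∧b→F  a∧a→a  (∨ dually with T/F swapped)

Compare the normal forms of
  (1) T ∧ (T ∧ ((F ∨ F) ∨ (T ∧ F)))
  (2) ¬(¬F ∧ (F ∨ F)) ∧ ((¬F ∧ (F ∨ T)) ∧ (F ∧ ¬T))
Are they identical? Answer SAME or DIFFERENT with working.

Answer: SAME — A ⇓ F, B ⇓ F

Working:
Term A:
  start: T ∧ (T ∧ ((F ∨ F) ∨ (T ∧ F)))
  step 1: T ∧ ((F ∨ F) ∨ (T ∧ F))
  step 2: (F ∨ F) ∨ (T ∧ F)
  step 3: F ∨ (T ∧ F)
  step 4: T ∧ F
  step 5: F

Term B:
  start: ¬(¬F ∧ (F ∨ F)) ∧ ((¬F ∧ (F ∨ T)) ∧ (F ∧ ¬T))
  step 1: (¬¬F ∨ ¬(F ∨ F)) ∧ ((¬F ∧ (F ∨ T)) ∧ (F ∧ ¬T))
  step 2: (F ∨ ¬(F ∨ F)) ∧ ((¬F ∧ (F ∨ T)) ∧ (F ∧ ¬T))
  step 3: ¬(F ∨ F) ∧ ((¬F ∧ (F ∨ T)) ∧ (F ∧ ¬T))
  step 4: (¬F ∧ ¬F) ∧ ((¬F ∧ (F ∨ T)) ∧ (F ∧ ¬T))
  step 5: ¬F ∧ ((¬F ∧ (F ∨ T)) ∧ (F ∧ ¬T))
  step 6: T ∧ ((¬F ∧ (F ∨ T)) ∧ (F ∧ ¬T))
  step 7: (¬F ∧ (F ∨ T)) ∧ (F ∧ ¬T)
  step 8: (T ∧ (F ∨ T)) ∧ (F ∧ ¬T)
  step 9: (F ∨ T) ∧ (F ∧ ¬T)
  step 10: T ∧ (F ∧ ¬T)
  step 11: F ∧ ¬T
  step 12: F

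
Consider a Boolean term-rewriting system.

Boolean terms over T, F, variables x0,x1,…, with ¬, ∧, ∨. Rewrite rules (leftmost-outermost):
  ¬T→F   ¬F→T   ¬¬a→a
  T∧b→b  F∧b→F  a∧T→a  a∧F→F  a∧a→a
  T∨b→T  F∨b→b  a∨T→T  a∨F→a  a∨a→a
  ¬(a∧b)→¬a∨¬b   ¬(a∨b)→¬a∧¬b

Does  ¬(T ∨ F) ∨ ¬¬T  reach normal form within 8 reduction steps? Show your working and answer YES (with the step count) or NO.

  start: ¬(T ∨ F) ∨ ¬¬T
  step 1: (¬T ∧ ¬F) ∨ ¬¬T
  step 2: (F ∧ ¬F) ∨ ¬¬T
  step 3: F ∨ ¬¬T
  step 4: ¬¬T
  step 5: T

Answer: YES — reaches normal form T in 5 ≤ 8 steps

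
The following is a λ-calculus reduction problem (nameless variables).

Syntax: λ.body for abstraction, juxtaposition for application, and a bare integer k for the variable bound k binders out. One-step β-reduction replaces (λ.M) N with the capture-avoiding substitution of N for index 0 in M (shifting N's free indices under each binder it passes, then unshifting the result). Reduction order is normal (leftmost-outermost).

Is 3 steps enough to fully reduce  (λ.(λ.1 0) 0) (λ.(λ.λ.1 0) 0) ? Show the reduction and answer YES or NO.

Answer: NO — after 3 steps the term is (λ.λ.1 0) (λ.(λ.λ.1 0) 0), not yet normal

Reduction:
  start: (λ.(λ.1 0) 0) (λ.(λ.λ.1 0) 0)
  →1  (λ.(λ.(λ.λ.1 0) 0) 0) (λ.(λ.λ.1 0) 0)
  →2  (λ.(λ.λ.1 0) 0) (λ.(λ.λ.1 0) 0)
  →3  (λ.λ.1 0) (λ.(λ.λ.1 0) 0)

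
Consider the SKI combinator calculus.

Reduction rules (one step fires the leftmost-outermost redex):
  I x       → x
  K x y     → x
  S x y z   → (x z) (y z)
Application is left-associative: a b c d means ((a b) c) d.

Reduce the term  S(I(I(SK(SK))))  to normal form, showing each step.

  start: S(I(I(SK(SK))))
  →1  S(I(SK(SK)))
  →2  S(SK(SK))

Answer: normal form = S(SK(SK))  (in 2 steps)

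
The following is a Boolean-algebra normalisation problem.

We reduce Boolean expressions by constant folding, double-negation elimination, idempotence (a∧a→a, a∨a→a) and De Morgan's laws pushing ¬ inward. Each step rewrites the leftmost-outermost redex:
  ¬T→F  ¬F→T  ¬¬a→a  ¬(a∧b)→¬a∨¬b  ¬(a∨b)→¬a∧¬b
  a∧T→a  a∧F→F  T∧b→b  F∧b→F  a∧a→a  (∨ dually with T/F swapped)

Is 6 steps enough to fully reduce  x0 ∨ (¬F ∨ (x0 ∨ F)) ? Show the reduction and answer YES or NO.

  start: x0 ∨ (¬F ∨ (x0 ∨ F))
  →1  x0 ∨ (T ∨ (x0 ∨ F))
  →2  x0 ∨ T
  →3  T

Answer: YES — reaches normal form T in 3 ≤ 6 steps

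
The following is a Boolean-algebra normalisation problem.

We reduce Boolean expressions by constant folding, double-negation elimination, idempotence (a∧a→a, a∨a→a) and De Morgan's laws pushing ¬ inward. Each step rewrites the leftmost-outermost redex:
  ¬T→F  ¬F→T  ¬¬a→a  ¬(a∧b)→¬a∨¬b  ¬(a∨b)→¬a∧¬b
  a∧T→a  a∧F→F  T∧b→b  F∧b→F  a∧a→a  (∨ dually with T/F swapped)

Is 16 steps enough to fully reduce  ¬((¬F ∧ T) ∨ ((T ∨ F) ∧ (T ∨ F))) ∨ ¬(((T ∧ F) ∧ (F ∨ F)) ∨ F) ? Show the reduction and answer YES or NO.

Answer: YES — reaches normal form T in 16 ≤ 16 steps

Working:
  start: ¬((¬F ∧ T) ∨ ((T ∨ F) ∧ (T ∨ F))) ∨ ¬(((T ∧ F) ∧ (F ∨ F)) ∨ F)
  →1  (¬(¬F ∧ T) ∧ ¬((T ∨ F) ∧ (T ∨ F))) ∨ ¬(((T ∧ F) ∧ (F ∨ F)) ∨ F)
  →2  ((¬¬F ∨ ¬T) ∧ ¬((T ∨ F) ∧ (T ∨ F))) ∨ ¬(((T ∧ F) ∧ (F ∨ F)) ∨ F)
  →3  ((F ∨ ¬T) ∧ ¬((T ∨ F) ∧ (T ∨ F))) ∨ ¬(((T ∧ F) ∧ (F ∨ F)) ∨ F)
  →4  (¬T ∧ ¬((T ∨ F) ∧ (T ∨ F))) ∨ ¬(((T ∧ F) ∧ (F ∨ F)) ∨ F)
  →5  (F ∧ ¬((T ∨ F) ∧ (T ∨ F))) ∨ ¬(((T ∧ F) ∧ (F ∨ F)) ∨ F)
  →6  F ∨ ¬(((T ∧ F) ∧ (F ∨ F)) ∨ F)
  →7  ¬(((T ∧ F) ∧ (F ∨ F)) ∨ F)
  →8  ¬((T ∧ F) ∧ (F ∨ F)) ∧ ¬F
  →9  (¬(T ∧ F) ∨ ¬(F ∨ F)) ∧ ¬F
  →10  ((¬T ∨ ¬F) ∨ ¬(F ∨ F)) ∧ ¬F
  →11  ((F ∨ ¬F) ∨ ¬(F ∨ F)) ∧ ¬F
  →12  (¬F ∨ ¬(F ∨ F)) ∧ ¬F
  →13  (T ∨ ¬(F ∨ F)) ∧ ¬F
  →14  T ∧ ¬F
  →15  ¬F
  →16  T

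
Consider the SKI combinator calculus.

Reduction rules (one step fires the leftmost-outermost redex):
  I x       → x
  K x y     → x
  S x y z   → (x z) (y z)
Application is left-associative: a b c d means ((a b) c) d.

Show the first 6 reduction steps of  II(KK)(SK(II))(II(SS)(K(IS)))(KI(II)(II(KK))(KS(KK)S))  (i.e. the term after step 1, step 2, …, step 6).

Answer: after 6 steps: SS(K(IS))

Reduction:
  start: II(KK)(SK(II))(II(SS)(K(IS)))(KI(II)(II(KK))(KS(KK)S))
  step 1: I(KK)(SK(II))(II(SS)(K(IS)))(KI(II)(II(KK))(KS(KK)S))
  step 2: KK(SK(II))(II(SS)(K(IS)))(KI(II)(II(KK))(KS(KK)S))
  step 3: K(II(SS)(K(IS)))(KI(II)(II(KK))(KS(KK)S))
  step 4: II(SS)(K(IS))
  step 5: I(SS)(K(IS))
  step 6: SS(K(IS))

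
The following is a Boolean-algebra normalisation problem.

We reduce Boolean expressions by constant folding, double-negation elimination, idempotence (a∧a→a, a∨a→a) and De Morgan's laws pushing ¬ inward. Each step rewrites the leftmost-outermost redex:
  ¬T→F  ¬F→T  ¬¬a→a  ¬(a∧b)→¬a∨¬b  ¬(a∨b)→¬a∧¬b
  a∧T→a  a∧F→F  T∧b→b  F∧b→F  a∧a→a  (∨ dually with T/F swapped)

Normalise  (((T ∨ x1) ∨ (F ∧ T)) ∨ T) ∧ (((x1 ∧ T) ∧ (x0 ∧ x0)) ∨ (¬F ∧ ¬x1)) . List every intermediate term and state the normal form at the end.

Answer: normal form = (x1 ∧ x0) ∨ ¬x1  (in 6 steps)

Working:
  start: (((T ∨ x1) ∨ (F ∧ T)) ∨ T) ∧ (((x1 ∧ T) ∧ (x0 ∧ x0)) ∨ (¬F ∧ ¬x1))
  step 1: T ∧ (((x1 ∧ T) ∧ (x0 ∧ x0)) ∨ (¬F ∧ ¬x1))
  step 2: ((x1 ∧ T) ∧ (x0 ∧ x0)) ∨ (¬F ∧ ¬x1)
  step 3: (x1 ∧ (x0 ∧ x0)) ∨ (¬F ∧ ¬x1)
  step 4: (x1 ∧ x0) ∨ (¬F ∧ ¬x1)
  step 5: (x1 ∧ x0) ∨ (T ∧ ¬x1)
  step 6: (x1 ∧ x0) ∨ ¬x1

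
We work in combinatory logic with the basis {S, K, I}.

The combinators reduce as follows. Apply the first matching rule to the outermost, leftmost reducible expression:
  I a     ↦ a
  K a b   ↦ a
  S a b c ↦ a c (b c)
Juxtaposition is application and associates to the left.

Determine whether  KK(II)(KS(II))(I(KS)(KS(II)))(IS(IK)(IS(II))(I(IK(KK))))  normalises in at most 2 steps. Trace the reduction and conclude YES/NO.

Answer: NO — after 2 steps the term is KS(II)(IS(IK)(IS(II))(I(IK(KK)))), not yet normal

Derivation:
  start: KK(II)(KS(II))(I(KS)(KS(II)))(IS(IK)(IS(II))(I(IK(KK))))
  →1  K(KS(II))(I(KS)(KS(II)))(IS(IK)(IS(II))(I(IK(KK))))
  →2  KS(II)(IS(IK)(IS(II))(I(IK(KK))))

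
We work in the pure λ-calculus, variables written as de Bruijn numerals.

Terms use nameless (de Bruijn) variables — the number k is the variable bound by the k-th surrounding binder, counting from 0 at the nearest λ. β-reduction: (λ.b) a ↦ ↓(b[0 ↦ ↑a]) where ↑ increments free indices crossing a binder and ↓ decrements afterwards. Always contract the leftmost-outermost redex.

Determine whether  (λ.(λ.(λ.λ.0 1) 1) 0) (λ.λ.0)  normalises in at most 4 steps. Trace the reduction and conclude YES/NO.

Answer: YES — reaches normal form λ.0 (λ.λ.0) in 3 ≤ 4 steps

Reduction:
  start: (λ.(λ.(λ.λ.0 1) 1) 0) (λ.λ.0)
  [1] (λ.(λ.λ.0 1) (λ.λ.0)) (λ.λ.0)
  [2] (λ.λ.0 1) (λ.λ.0)
  [3] λ.0 (λ.λ.0)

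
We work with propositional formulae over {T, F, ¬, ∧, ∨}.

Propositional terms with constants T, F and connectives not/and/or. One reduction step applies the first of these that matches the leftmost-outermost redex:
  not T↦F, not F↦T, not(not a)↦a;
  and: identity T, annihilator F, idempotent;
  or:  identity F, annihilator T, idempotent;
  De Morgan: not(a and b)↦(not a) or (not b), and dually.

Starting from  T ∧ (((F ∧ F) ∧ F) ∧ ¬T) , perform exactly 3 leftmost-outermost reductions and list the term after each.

  start: T ∧ (((F ∧ F) ∧ F) ∧ ¬T)
  [1] ((F ∧ F) ∧ F) ∧ ¬T
  [2] F ∧ ¬T
  [3] F

Answer: after 3 steps: F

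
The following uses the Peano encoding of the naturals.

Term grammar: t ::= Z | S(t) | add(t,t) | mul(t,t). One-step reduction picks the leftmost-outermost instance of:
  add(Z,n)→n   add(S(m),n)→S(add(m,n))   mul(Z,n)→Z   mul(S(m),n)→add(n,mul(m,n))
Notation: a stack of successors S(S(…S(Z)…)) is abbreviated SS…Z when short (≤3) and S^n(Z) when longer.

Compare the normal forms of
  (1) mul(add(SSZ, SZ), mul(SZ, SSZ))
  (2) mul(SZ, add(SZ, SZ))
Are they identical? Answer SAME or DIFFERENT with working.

Term A:
  start: mul(add(SSZ, SZ), mul(SZ, SSZ))
  →1  mul(S(add(SZ, SZ)), mul(SZ, SSZ))
  →2  add(mul(SZ, SSZ), mul(add(SZ, SZ), mul(SZ, SSZ)))
  →3  add(add(SSZ, mul(Z, SSZ)), mul(add(SZ, SZ), mul(SZ, SSZ)))
  →4  add(S(add(SZ, mul(Z, SSZ))), mul(add(SZ, SZ), mul(SZ, SSZ)))
  →5  S(add(add(SZ, mul(Z, SSZ)), mul(add(SZ, SZ), mul(SZ, SSZ))))
  →6  S(add(S(add(Z, mul(Z, SSZ))), mul(add(SZ, SZ), mul(SZ, SSZ))))
  →7  S(S(add(add(Z, mul(Z, SSZ)), mul(add(SZ, SZ), mul(SZ, SSZ)))))
  →8  S(S(add(mul(Z, SSZ), mul(add(SZ, SZ), mul(SZ, SSZ)))))
  →9  S(S(add(Z, mul(add(SZ, SZ), mul(SZ, SSZ)))))
  →10  S(S(mul(add(SZ, SZ), mul(SZ, SSZ))))
  →11  S(S(mul(S(add(Z, SZ)), mul(SZ, SSZ))))
  →12  S(S(add(mul(SZ, SSZ), mul(add(Z, SZ), mul(SZ, SSZ)))))
  →13  S(S(add(add(SSZ, mul(Z, SSZ)), mul(add(Z, SZ), mul(SZ, SSZ)))))
  →14  S(S(add(S(add(SZ, mul(Z, SSZ))), mul(add(Z, SZ), mul(SZ, SSZ)))))
  →15  S(S(S(add(add(SZ, mul(Z, SSZ)), mul(add(Z, SZ), mul(SZ, SSZ))))))
  →16  S(S(S(add(S(add(Z, mul(Z, SSZ))), mul(add(Z, SZ), mul(SZ, SSZ))))))
  →17  S(S(S(S(add(add(Z, mul(Z, SSZ)), mul(add(Z, SZ), mul(SZ, SSZ)))))))
  →18  S(S(S(S(add(mul(Z, SSZ), mul(add(Z, SZ), mul(SZ, SSZ)))))))
  →19  S(S(S(S(add(Z, mul(add(Z, SZ), mul(SZ, SSZ)))))))
  →20  S(S(S(S(mul(add(Z, SZ), mul(SZ, SSZ))))))
  →21  S(S(S(S(mul(SZ, mul(SZ, SSZ))))))
  →22  S(S(S(S(add(mul(SZ, SSZ), mul(Z, mul(SZ, SSZ)))))))
  →23  S(S(S(S(add(add(SSZ, mul(Z, SSZ)), mul(Z, mul(SZ, SSZ)))))))
  →24  S(S(S(S(add(S(add(SZ, mul(Z, SSZ))), mul(Z, mul(SZ, SSZ)))))))
  →25  S(S(S(S(S(add(add(SZ, mul(Z, SSZ)), mul(Z, mul(SZ, SSZ))))))))
  →26  S(S(S(S(S(add(S(add(Z, mul(Z, SSZ))), mul(Z, mul(SZ, SSZ))))))))
  →27  S(S(S(S(S(S(add(add(Z, mul(Z, SSZ)), mul(Z, mul(SZ, SSZ)))))))))
  →28  S(S(S(S(S(S(add(mul(Z, SSZ), mul(Z, mul(SZ, SSZ)))))))))
  →29  S(S(S(S(S(S(add(Z, mul(Z, mul(SZ, SSZ)))))))))
  →30  S(S(S(S(S(S(mul(Z, mul(SZ, SSZ))))))))
  →31  S^6(Z)

Term B:
  start: mul(SZ, add(SZ, SZ))
  →1  add(add(SZ, SZ), mul(Z, add(SZ, SZ)))
  →2  add(S(add(Z, SZ)), mul(Z, add(SZ, SZ)))
  →3  S(add(add(Z, SZ), mul(Z, add(SZ, SZ))))
  →4  S(add(SZ, mul(Z, add(SZ, SZ))))
  →5  S(S(add(Z, mul(Z, add(SZ, SZ)))))
  →6  S(S(mul(Z, add(SZ, SZ))))
  →7  SSZ

Answer: DIFFERENT — A ⇓ S^6(Z), B ⇓ SSZ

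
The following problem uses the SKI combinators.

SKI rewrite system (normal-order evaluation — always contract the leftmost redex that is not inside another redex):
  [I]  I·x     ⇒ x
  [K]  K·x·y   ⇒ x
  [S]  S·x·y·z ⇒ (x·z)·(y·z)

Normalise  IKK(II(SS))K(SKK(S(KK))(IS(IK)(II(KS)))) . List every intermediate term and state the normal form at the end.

  start: IKK(II(SS))K(SKK(S(KK))(IS(IK)(II(KS))))
  [1] KK(II(SS))K(SKK(S(KK))(IS(IK)(II(KS))))
  [2] KK(SKK(S(KK))(IS(IK)(II(KS))))
  [3] K

Answer: normal form = K  (in 3 steps)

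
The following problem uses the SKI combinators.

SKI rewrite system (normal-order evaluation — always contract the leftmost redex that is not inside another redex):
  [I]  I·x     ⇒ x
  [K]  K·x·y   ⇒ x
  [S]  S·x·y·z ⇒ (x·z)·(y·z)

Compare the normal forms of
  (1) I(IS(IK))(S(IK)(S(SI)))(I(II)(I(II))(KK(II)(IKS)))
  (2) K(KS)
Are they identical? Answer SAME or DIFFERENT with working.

Term A:
  start: I(IS(IK))(S(IK)(S(SI)))(I(II)(I(II))(KK(II)(IKS)))
  step 1: IS(IK)(S(IK)(S(SI)))(I(II)(I(II))(KK(II)(IKS)))
  step 2: S(IK)(S(IK)(S(SI)))(I(II)(I(II))(KK(II)(IKS)))
  step 3: IK(I(II)(I(II))(KK(II)(IKS)))(S(IK)(S(SI))(I(II)(I(II))(KK(II)(IKS))))
  step 4: K(I(II)(I(II))(KK(II)(IKS)))(S(IK)(S(SI))(I(II)(I(II))(KK(II)(IKS))))
  step 5: I(II)(I(II))(KK(II)(IKS))
  step 6: II(I(II))(KK(II)(IKS))
  step 7: I(I(II))(KK(II)(IKS))
  step 8: I(II)(KK(II)(IKS))
  step 9: II(KK(II)(IKS))
  step 10: I(KK(II)(IKS))
  step 11: KK(II)(IKS)
  step 12: K(IKS)
  step 13: K(KS)

Term B:
  start: K(KS)

Answer: SAME — A ⇓ K(KS), B ⇓ K(KS)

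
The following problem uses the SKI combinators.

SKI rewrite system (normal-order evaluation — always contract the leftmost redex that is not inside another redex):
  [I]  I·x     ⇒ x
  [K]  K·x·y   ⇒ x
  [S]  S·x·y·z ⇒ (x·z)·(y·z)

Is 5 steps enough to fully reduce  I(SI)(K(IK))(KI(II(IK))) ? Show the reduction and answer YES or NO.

Answer: NO — after 5 steps the term is K(IK)(KI(II(IK))), not yet normal

Derivation:
  start: I(SI)(K(IK))(KI(II(IK)))
  step 1: SI(K(IK))(KI(II(IK)))
  step 2: I(KI(II(IK)))(K(IK)(KI(II(IK))))
  step 3: KI(II(IK))(K(IK)(KI(II(IK))))
  step 4: I(K(IK)(KI(II(IK))))
  step 5: K(IK)(KI(II(IK)))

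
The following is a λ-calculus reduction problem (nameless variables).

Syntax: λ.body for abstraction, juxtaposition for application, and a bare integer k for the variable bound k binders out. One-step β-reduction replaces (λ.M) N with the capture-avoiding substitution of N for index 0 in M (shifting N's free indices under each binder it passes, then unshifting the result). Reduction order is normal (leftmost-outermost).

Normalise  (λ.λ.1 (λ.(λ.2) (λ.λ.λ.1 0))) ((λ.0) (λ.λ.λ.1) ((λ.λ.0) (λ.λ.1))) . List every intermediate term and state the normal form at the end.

  start: (λ.λ.1 (λ.(λ.2) (λ.λ.λ.1 0))) ((λ.0) (λ.λ.λ.1) ((λ.λ.0) (λ.λ.1)))
  [1] λ.(λ.0) (λ.λ.λ.1) ((λ.λ.0) (λ.λ.1)) (λ.(λ.2) (λ.λ.λ.1 0))
  [2] λ.(λ.λ.λ.1) ((λ.λ.0) (λ.λ.1)) (λ.(λ.2) (λ.λ.λ.1 0))
  [3] λ.(λ.λ.1) (λ.(λ.2) (λ.λ.λ.1 0))
  [4] λ.λ.λ.(λ.3) (λ.λ.λ.1 0)
  [5] λ.λ.λ.2

Answer: normal form = λ.λ.λ.2  (in 5 steps)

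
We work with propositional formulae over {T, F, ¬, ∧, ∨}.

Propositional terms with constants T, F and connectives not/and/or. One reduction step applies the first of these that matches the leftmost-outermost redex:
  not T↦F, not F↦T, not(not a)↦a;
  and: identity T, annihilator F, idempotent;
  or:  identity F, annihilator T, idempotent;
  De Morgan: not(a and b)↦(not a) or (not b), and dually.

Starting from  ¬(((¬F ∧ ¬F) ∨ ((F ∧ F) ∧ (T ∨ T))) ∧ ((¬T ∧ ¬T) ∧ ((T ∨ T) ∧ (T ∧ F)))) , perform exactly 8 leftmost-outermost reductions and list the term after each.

  start: ¬(((¬F ∧ ¬F) ∨ ((F ∧ F) ∧ (T ∨ T))) ∧ ((¬T ∧ ¬T) ∧ ((T ∨ T) ∧ (T ∧ F))))
  [1] ¬((¬F ∧ ¬F) ∨ ((F ∧ F) ∧ (T ∨ T))) ∨ ¬((¬T ∧ ¬T) ∧ ((T ∨ T) ∧ (T ∧ F)))
  [2] (¬(¬F ∧ ¬F) ∧ ¬((F ∧ F) ∧ (T ∨ T))) ∨ ¬((¬T ∧ ¬T) ∧ ((T ∨ T) ∧ (T ∧ F)))
  [3] ((¬¬F ∨ ¬¬F) ∧ ¬((F ∧ F) ∧ (T ∨ T))) ∨ ¬((¬T ∧ ¬T) ∧ ((T ∨ T) ∧ (T ∧ F)))
  [4] (¬¬F ∧ ¬((F ∧ F) ∧ (T ∨ T))) ∨ ¬((¬T ∧ ¬T) ∧ ((T ∨ T) ∧ (T ∧ F)))
  [5] (F ∧ ¬((F ∧ F) ∧ (T ∨ T))) ∨ ¬((¬T ∧ ¬T) ∧ ((T ∨ T) ∧ (T ∧ F)))
  [6] F ∨ ¬((¬T ∧ ¬T) ∧ ((T ∨ T) ∧ (T ∧ F)))
  [7] ¬((¬T ∧ ¬T) ∧ ((T ∨ T) ∧ (T ∧ F)))
  [8] ¬(¬T ∧ ¬T) ∨ ¬((T ∨ T) ∧ (T ∧ F))

Answer: after 8 steps: ¬(¬T ∧ ¬T) ∨ ¬((T ∨ T) ∧ (T ∧ F))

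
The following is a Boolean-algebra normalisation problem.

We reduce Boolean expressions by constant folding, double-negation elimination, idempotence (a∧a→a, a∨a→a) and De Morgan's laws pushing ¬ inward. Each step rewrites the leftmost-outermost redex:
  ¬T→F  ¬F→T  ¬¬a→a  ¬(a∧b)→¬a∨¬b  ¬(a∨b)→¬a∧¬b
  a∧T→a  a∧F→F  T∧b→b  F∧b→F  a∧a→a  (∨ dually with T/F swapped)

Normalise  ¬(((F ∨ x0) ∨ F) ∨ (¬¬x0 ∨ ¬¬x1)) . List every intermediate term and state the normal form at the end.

  start: ¬(((F ∨ x0) ∨ F) ∨ (¬¬x0 ∨ ¬¬x1))
  →1  ¬((F ∨ x0) ∨ F) ∧ ¬(¬¬x0 ∨ ¬¬x1)
  →2  (¬(F ∨ x0) ∧ ¬F) ∧ ¬(¬¬x0 ∨ ¬¬x1)
  →3  ((¬F ∧ ¬x0) ∧ ¬F) ∧ ¬(¬¬x0 ∨ ¬¬x1)
  →4  ((T ∧ ¬x0) ∧ ¬F) ∧ ¬(¬¬x0 ∨ ¬¬x1)
  →5  (¬x0 ∧ ¬F) ∧ ¬(¬¬x0 ∨ ¬¬x1)
  →6  (¬x0 ∧ T) ∧ ¬(¬¬x0 ∨ ¬¬x1)
  →7  ¬x0 ∧ ¬(¬¬x0 ∨ ¬¬x1)
  →8  ¬x0 ∧ (¬¬¬x0 ∧ ¬¬¬x1)
  →9  ¬x0 ∧ (¬x0 ∧ ¬¬¬x1)
  →10  ¬x0 ∧ (¬x0 ∧ ¬x1)

Answer: normal form = ¬x0 ∧ (¬x0 ∧ ¬x1)  (in 10 steps)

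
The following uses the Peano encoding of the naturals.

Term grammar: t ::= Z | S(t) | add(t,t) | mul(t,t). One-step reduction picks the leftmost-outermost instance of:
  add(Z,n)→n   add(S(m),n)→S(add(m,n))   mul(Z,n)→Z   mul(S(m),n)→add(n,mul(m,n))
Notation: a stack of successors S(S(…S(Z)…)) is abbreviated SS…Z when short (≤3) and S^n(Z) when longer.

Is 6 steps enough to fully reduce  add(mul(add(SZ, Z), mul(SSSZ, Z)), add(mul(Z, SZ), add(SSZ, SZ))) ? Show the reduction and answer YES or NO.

  start: add(mul(add(SZ, Z), mul(SSSZ, Z)), add(mul(Z, SZ), add(SSZ, SZ)))
  step 1: add(mul(S(add(Z, Z)), mul(SSSZ, Z)), add(mul(Z, SZ), add(SSZ, SZ)))
  step 2: add(add(mul(SSSZ, Z), mul(add(Z, Z), mul(SSSZ, Z))), add(mul(Z, SZ), add(SSZ, SZ)))
  step 3: add(add(add(Z, mul(SSZ, Z)), mul(add(Z, Z), mul(SSSZ, Z))), add(mul(Z, SZ), add(SSZ, SZ)))
  step 4: add(add(mul(SSZ, Z), mul(add(Z, Z), mul(SSSZ, Z))), add(mul(Z, SZ), add(SSZ, SZ)))
  step 5: add(add(add(Z, mul(SZ, Z)), mul(add(Z, Z), mul(SSSZ, Z))), add(mul(Z, SZ), add(SSZ, SZ)))
  step 6: add(add(mul(SZ, Z), mul(add(Z, Z), mul(SSSZ, Z))), add(mul(Z, SZ), add(SSZ, SZ)))

Answer: NO — after 6 steps the term is add(add(mul(SZ, Z), mul(add(Z, Z), mul(SSSZ, Z))), add(mul(Z, SZ), add(SSZ, SZ))), not yet normal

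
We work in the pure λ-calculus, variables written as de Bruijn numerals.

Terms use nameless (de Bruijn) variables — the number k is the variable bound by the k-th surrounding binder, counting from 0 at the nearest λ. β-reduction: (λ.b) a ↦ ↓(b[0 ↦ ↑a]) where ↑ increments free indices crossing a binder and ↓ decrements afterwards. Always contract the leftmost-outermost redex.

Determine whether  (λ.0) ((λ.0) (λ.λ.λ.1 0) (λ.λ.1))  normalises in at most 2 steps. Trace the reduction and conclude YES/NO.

Answer: NO — after 2 steps the term is (λ.λ.λ.1 0) (λ.λ.1), not yet normal

Derivation:
  start: (λ.0) ((λ.0) (λ.λ.λ.1 0) (λ.λ.1))
  step 1: (λ.0) (λ.λ.λ.1 0) (λ.λ.1)
  step 2: (λ.λ.λ.1 0) (λ.λ.1)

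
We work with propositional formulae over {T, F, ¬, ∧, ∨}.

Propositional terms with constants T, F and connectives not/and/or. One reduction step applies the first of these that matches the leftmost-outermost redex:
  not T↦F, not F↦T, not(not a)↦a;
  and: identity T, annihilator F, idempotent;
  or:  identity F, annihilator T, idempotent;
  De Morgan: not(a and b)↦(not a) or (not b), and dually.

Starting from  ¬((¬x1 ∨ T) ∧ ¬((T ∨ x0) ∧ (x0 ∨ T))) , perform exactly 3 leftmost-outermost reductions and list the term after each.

  start: ¬((¬x1 ∨ T) ∧ ¬((T ∨ x0) ∧ (x0 ∨ T)))
  step 1: ¬(¬x1 ∨ T) ∨ ¬¬((T ∨ x0) ∧ (x0 ∨ T))
  step 2: (¬¬x1 ∧ ¬T) ∨ ¬¬((T ∨ x0) ∧ (x0 ∨ T))
  step 3: (x1 ∧ ¬T) ∨ ¬¬((T ∨ x0) ∧ (x0 ∨ T))

Answer: after 3 steps: (x1 ∧ ¬T) ∨ ¬¬((T ∨ x0) ∧ (x0 ∨ T))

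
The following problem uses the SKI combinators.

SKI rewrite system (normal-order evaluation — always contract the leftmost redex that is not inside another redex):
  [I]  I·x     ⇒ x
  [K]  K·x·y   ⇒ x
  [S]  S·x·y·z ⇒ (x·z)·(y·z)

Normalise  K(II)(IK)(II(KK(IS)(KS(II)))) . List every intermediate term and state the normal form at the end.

  start: K(II)(IK)(II(KK(IS)(KS(II))))
  [1] II(II(KK(IS)(KS(II))))
  [2] I(II(KK(IS)(KS(II))))
  [3] II(KK(IS)(KS(II)))
  [4] I(KK(IS)(KS(II)))
  [5] KK(IS)(KS(II))
  [6] K(KS(II))
  [7] KS

Answer: normal form = KS  (in 7 steps)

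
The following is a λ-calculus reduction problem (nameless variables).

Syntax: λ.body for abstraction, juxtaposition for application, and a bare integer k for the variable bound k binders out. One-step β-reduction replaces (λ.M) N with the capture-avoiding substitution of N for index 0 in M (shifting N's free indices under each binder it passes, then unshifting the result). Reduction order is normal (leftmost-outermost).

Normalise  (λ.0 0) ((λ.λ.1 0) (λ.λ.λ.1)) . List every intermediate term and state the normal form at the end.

Answer: normal form = λ.λ.1  (in 4 steps)

Derivation:
  start: (λ.0 0) ((λ.λ.1 0) (λ.λ.λ.1))
  →1  (λ.λ.1 0) (λ.λ.λ.1) ((λ.λ.1 0) (λ.λ.λ.1))
  →2  (λ.(λ.λ.λ.1) 0) ((λ.λ.1 0) (λ.λ.λ.1))
  →3  (λ.λ.λ.1) ((λ.λ.1 0) (λ.λ.λ.1))
  →4  λ.λ.1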